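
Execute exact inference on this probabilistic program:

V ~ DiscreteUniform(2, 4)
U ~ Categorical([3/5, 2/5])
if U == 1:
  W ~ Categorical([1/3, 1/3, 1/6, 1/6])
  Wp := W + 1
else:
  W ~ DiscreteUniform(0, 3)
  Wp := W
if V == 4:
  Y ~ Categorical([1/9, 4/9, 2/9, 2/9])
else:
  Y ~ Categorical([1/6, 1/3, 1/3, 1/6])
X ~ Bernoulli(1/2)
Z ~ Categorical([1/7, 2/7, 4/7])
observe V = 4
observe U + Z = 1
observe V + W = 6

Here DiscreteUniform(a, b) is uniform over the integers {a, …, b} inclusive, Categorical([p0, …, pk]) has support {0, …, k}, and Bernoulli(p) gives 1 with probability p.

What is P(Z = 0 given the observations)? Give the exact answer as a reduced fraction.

Enumerate traces; 16 have nonzero weight after conditioning:
  (V=4, U=0, W=2, Y=0, X=0, Z=1) weight 1/1260
  (V=4, U=0, W=2, Y=0, X=1, Z=1) weight 1/1260
  (V=4, U=0, W=2, Y=1, X=0, Z=1) weight 1/315
  (V=4, U=0, W=2, Y=1, X=1, Z=1) weight 1/315
  (V=4, U=0, W=2, Y=2, X=0, Z=1) weight 1/630
  (V=4, U=0, W=2, Y=2, X=1, Z=1) weight 1/630
  (V=4, U=0, W=2, Y=3, X=0, Z=1) weight 1/630
  (V=4, U=0, W=2, Y=3, X=1, Z=1) weight 1/630
  (V=4, U=1, W=2, Y=0, X=0, Z=0) weight 1/5670
  … 7 more
Group by Z:
  weight(Z=0) = 1/315
  weight(Z=1) = 1/70
Total weight = 1/315 + 1/70 = 11/630
P(Z=0 | obs) = 1/315 / 11/630 = 2/11
P(Z=1 | obs) = 1/70 / 11/630 = 9/11

P(Z = 0 | obs) = 2/11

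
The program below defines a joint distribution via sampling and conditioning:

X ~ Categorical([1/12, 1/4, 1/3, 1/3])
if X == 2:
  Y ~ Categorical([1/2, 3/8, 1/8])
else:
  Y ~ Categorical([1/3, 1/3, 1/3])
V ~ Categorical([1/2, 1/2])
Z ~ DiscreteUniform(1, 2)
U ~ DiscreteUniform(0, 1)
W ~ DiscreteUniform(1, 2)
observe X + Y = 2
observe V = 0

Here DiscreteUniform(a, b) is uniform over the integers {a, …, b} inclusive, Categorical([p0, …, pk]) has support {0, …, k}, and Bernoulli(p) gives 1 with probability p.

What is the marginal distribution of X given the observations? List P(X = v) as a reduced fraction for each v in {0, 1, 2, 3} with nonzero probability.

P(X=0) = 1/10, P(X=1) = 3/10, P(X=2) = 3/5

Enumerate traces; 24 have nonzero weight after conditioning:
  (X=0, Y=2, V=0, Z=1, U=0, W=1) weight 1/576
  (X=0, Y=2, V=0, Z=1, U=0, W=2) weight 1/576
  (X=0, Y=2, V=0, Z=1, U=1, W=1) weight 1/576
  (X=0, Y=2, V=0, Z=1, U=1, W=2) weight 1/576
  (X=0, Y=2, V=0, Z=2, U=0, W=1) weight 1/576
  (X=0, Y=2, V=0, Z=2, U=0, W=2) weight 1/576
  (X=0, Y=2, V=0, Z=2, U=1, W=1) weight 1/576
  (X=0, Y=2, V=0, Z=2, U=1, W=2) weight 1/576
  (X=1, Y=1, V=0, Z=1, U=0, W=1) weight 1/192
  (X=2, Y=0, V=0, Z=1, U=0, W=1) weight 1/96
  … 14 more
Group by X:
  weight(X=0) = 1/72
  weight(X=1) = 1/24
  weight(X=2) = 1/12
Total weight = 1/72 + 1/24 + 1/12 = 5/36
P(X=0 | obs) = 1/72 / 5/36 = 1/10
P(X=1 | obs) = 1/24 / 5/36 = 3/10
P(X=2 | obs) = 1/12 / 5/36 = 3/5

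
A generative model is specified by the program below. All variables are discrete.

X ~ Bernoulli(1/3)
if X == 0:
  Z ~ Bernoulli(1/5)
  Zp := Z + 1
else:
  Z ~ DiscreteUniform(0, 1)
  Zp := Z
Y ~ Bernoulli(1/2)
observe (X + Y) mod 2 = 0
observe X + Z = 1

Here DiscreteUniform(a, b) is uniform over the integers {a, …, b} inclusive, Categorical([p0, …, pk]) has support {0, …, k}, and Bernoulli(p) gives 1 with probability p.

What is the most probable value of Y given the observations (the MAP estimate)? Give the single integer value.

Enumerate traces; 2 have nonzero weight after conditioning:
  (X=0, Z=1, Y=0) weight 1/15
  (X=1, Z=0, Y=1) weight 1/12
Group by Y:
  weight(Y=0) = 1/15
  weight(Y=1) = 1/12
Total weight = 1/15 + 1/12 = 3/20
P(Y=0 | obs) = 1/15 / 3/20 = 4/9
P(Y=1 | obs) = 1/12 / 3/20 = 5/9
argmax = 1

argmax_v P(Y = v | obs) = 1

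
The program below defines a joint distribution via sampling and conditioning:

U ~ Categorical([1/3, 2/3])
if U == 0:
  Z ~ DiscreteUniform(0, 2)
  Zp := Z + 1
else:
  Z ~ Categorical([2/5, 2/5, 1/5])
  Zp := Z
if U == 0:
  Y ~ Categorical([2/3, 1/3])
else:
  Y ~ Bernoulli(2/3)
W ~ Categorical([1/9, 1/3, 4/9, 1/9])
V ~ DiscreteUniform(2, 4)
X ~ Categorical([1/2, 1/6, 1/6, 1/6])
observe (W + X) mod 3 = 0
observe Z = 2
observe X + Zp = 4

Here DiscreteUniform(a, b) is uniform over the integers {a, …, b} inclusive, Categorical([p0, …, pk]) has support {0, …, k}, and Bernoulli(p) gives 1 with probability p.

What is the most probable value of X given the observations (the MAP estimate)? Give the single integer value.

argmax_v P(X = v | obs) = 1

Enumerate traces; 12 have nonzero weight after conditioning:
  (U=0, Z=2, Y=0, W=2, V=2, X=1) weight 4/2187
  (U=0, Z=2, Y=0, W=2, V=3, X=1) weight 4/2187
  (U=0, Z=2, Y=0, W=2, V=4, X=1) weight 4/2187
  (U=0, Z=2, Y=1, W=2, V=2, X=1) weight 2/2187
  (U=0, Z=2, Y=1, W=2, V=3, X=1) weight 2/2187
  (U=0, Z=2, Y=1, W=2, V=4, X=1) weight 2/2187
  (U=1, Z=2, Y=0, W=1, V=2, X=2) weight 1/1215
  (U=1, Z=2, Y=0, W=1, V=3, X=2) weight 1/1215
  … 4 more
Group by X:
  weight(X=1) = 2/243
  weight(X=2) = 1/135
Total weight = 2/243 + 1/135 = 19/1215
P(X=1 | obs) = 2/243 / 19/1215 = 10/19
P(X=2 | obs) = 1/135 / 19/1215 = 9/19
argmax = 1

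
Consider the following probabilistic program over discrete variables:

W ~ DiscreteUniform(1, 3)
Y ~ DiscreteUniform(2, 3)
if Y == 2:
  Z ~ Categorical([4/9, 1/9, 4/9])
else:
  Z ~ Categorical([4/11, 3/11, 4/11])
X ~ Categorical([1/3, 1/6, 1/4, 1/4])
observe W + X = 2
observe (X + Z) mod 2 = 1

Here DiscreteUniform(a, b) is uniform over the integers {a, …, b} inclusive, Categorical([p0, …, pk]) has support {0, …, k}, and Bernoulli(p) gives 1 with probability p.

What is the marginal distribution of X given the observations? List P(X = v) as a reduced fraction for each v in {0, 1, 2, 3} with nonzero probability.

P(X=0) = 19/59, P(X=1) = 40/59

Enumerate traces; 6 have nonzero weight after conditioning:
  (W=1, Y=2, Z=0, X=1) weight 1/81
  (W=1, Y=2, Z=2, X=1) weight 1/81
  (W=1, Y=3, Z=0, X=1) weight 1/99
  (W=1, Y=3, Z=2, X=1) weight 1/99
  (W=2, Y=2, Z=1, X=0) weight 1/162
  (W=2, Y=3, Z=1, X=0) weight 1/66
Group by X:
  weight(X=0) = 19/891
  weight(X=1) = 40/891
Total weight = 19/891 + 40/891 = 59/891
P(X=0 | obs) = 19/891 / 59/891 = 19/59
P(X=1 | obs) = 40/891 / 59/891 = 40/59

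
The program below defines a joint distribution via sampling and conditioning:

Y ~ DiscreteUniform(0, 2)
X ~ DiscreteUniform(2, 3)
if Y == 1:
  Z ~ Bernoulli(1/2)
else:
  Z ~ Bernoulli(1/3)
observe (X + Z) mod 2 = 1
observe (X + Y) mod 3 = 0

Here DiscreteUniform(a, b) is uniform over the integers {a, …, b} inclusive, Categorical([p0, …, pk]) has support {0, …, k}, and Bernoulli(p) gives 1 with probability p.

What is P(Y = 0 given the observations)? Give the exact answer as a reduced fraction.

P(Y = 0 | obs) = 4/7

Enumerate traces; 2 have nonzero weight after conditioning:
  (Y=0, X=3, Z=0) weight 1/9
  (Y=1, X=2, Z=1) weight 1/12
Group by Y:
  weight(Y=0) = 1/9
  weight(Y=1) = 1/12
Total weight = 1/9 + 1/12 = 7/36
P(Y=0 | obs) = 1/9 / 7/36 = 4/7
P(Y=1 | obs) = 1/12 / 7/36 = 3/7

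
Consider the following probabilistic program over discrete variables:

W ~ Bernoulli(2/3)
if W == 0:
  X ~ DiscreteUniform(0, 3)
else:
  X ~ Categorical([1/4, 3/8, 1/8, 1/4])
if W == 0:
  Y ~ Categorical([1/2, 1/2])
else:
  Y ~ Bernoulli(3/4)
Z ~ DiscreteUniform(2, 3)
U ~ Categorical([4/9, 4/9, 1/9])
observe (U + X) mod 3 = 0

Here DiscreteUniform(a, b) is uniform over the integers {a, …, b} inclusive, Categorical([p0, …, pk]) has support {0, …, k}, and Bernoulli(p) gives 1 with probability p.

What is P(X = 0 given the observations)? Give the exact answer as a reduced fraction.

Enumerate traces; 32 have nonzero weight after conditioning:
  (W=0, X=0, Y=0, Z=2, U=0) weight 1/108
  (W=0, X=0, Y=0, Z=3, U=0) weight 1/108
  (W=0, X=0, Y=1, Z=2, U=0) weight 1/108
  (W=0, X=0, Y=1, Z=3, U=0) weight 1/108
  (W=0, X=1, Y=0, Z=2, U=2) weight 1/432
  (W=0, X=1, Y=0, Z=3, U=2) weight 1/432
  (W=0, X=1, Y=1, Z=2, U=2) weight 1/432
  (W=0, X=1, Y=1, Z=3, U=2) weight 1/432
  (W=0, X=2, Y=0, Z=2, U=1) weight 1/108
  (W=0, X=3, Y=0, Z=2, U=0) weight 1/108
  … 22 more
Group by X:
  weight(X=0) = 1/9
  weight(X=1) = 1/27
  weight(X=2) = 2/27
  weight(X=3) = 1/9
Total weight = 1/9 + 1/27 + 2/27 + 1/9 = 1/3
P(X=0 | obs) = 1/9 / 1/3 = 1/3
P(X=1 | obs) = 1/27 / 1/3 = 1/9
P(X=2 | obs) = 2/27 / 1/3 = 2/9
P(X=3 | obs) = 1/9 / 1/3 = 1/3

P(X = 0 | obs) = 1/3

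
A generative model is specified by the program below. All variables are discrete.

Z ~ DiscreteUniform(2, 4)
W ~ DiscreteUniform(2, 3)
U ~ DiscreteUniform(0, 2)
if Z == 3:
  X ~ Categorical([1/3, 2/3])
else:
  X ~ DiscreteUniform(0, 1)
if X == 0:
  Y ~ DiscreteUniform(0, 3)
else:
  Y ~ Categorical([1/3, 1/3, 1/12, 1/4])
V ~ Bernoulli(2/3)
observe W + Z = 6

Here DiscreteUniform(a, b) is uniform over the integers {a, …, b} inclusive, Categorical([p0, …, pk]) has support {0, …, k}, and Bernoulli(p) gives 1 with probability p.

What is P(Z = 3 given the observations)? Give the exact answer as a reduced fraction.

Enumerate traces; 96 have nonzero weight after conditioning:
  (Z=3, W=3, U=0, X=0, Y=0, V=0) weight 1/648
  (Z=3, W=3, U=0, X=0, Y=0, V=1) weight 1/324
  (Z=3, W=3, U=0, X=0, Y=1, V=0) weight 1/648
  (Z=3, W=3, U=0, X=0, Y=1, V=1) weight 1/324
  (Z=3, W=3, U=0, X=0, Y=2, V=0) weight 1/648
  (Z=3, W=3, U=0, X=0, Y=2, V=1) weight 1/324
  (Z=3, W=3, U=0, X=0, Y=3, V=0) weight 1/648
  (Z=3, W=3, U=0, X=0, Y=3, V=1) weight 1/324
  (Z=4, W=2, U=0, X=0, Y=0, V=0) weight 1/432
  … 87 more
Group by Z:
  weight(Z=3) = 1/6
  weight(Z=4) = 1/6
Total weight = 1/6 + 1/6 = 1/3
P(Z=3 | obs) = 1/6 / 1/3 = 1/2
P(Z=4 | obs) = 1/6 / 1/3 = 1/2

P(Z = 3 | obs) = 1/2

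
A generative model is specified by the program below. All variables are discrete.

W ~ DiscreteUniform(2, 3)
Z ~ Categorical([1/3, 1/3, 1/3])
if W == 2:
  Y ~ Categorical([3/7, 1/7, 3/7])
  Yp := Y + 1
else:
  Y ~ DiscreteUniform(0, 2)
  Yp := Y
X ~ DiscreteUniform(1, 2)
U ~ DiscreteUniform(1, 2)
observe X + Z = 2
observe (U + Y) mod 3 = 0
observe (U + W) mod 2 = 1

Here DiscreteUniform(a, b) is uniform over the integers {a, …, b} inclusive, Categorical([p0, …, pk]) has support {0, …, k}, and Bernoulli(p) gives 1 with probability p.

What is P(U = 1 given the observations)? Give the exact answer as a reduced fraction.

Enumerate traces; 4 have nonzero weight after conditioning:
  (W=2, Z=0, Y=2, X=2, U=1) weight 1/56
  (W=2, Z=1, Y=2, X=1, U=1) weight 1/56
  (W=3, Z=0, Y=1, X=2, U=2) weight 1/72
  (W=3, Z=1, Y=1, X=1, U=2) weight 1/72
Group by U:
  weight(U=1) = 1/28
  weight(U=2) = 1/36
Total weight = 1/28 + 1/36 = 4/63
P(U=1 | obs) = 1/28 / 4/63 = 9/16
P(U=2 | obs) = 1/36 / 4/63 = 7/16

P(U = 1 | obs) = 9/16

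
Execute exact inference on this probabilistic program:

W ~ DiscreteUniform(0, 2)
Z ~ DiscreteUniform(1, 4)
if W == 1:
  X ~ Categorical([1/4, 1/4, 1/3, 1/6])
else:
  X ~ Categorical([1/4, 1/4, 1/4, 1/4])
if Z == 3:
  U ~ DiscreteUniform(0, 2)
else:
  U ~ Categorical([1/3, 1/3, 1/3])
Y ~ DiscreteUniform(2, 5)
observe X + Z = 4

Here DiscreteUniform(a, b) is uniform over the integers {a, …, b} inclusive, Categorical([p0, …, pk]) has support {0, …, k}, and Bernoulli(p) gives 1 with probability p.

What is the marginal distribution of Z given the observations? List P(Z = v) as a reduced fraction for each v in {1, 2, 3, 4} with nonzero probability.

P(Z=1) = 2/9, P(Z=2) = 5/18, P(Z=3) = 1/4, P(Z=4) = 1/4

Enumerate traces; 144 have nonzero weight after conditioning:
  (W=0, Z=1, X=3, U=0, Y=2) weight 1/576
  (W=0, Z=1, X=3, U=0, Y=3) weight 1/576
  (W=0, Z=1, X=3, U=0, Y=4) weight 1/576
  (W=0, Z=1, X=3, U=0, Y=5) weight 1/576
  (W=0, Z=1, X=3, U=1, Y=2) weight 1/576
  (W=0, Z=1, X=3, U=1, Y=3) weight 1/576
  (W=0, Z=1, X=3, U=1, Y=4) weight 1/576
  (W=0, Z=1, X=3, U=1, Y=5) weight 1/576
  (W=0, Z=2, X=2, U=0, Y=2) weight 1/576
  (W=0, Z=3, X=1, U=0, Y=2) weight 1/576
  … 134 more
Group by Z:
  weight(Z=1) = 1/18
  weight(Z=2) = 5/72
  weight(Z=3) = 1/16
  weight(Z=4) = 1/16
Total weight = 1/18 + 5/72 + 1/16 + 1/16 = 1/4
P(Z=1 | obs) = 1/18 / 1/4 = 2/9
P(Z=2 | obs) = 5/72 / 1/4 = 5/18
P(Z=3 | obs) = 1/16 / 1/4 = 1/4
P(Z=4 | obs) = 1/16 / 1/4 = 1/4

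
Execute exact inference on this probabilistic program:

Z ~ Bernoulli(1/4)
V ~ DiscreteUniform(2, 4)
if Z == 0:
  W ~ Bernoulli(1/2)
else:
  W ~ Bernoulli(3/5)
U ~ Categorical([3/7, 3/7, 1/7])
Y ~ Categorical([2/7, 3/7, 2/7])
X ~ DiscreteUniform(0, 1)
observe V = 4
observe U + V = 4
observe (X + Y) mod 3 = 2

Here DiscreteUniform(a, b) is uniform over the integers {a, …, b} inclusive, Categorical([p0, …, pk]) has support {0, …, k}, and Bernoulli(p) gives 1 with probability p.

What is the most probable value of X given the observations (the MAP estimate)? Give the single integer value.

argmax_v P(X = v | obs) = 1

Enumerate traces; 8 have nonzero weight after conditioning:
  (Z=0, V=4, W=0, U=0, Y=1, X=1) weight 9/784
  (Z=0, V=4, W=0, U=0, Y=2, X=0) weight 3/392
  (Z=0, V=4, W=1, U=0, Y=1, X=1) weight 9/784
  (Z=0, V=4, W=1, U=0, Y=2, X=0) weight 3/392
  (Z=1, V=4, W=0, U=0, Y=1, X=1) weight 3/980
  (Z=1, V=4, W=0, U=0, Y=2, X=0) weight 1/490
  (Z=1, V=4, W=1, U=0, Y=1, X=1) weight 9/1960
  (Z=1, V=4, W=1, U=0, Y=2, X=0) weight 3/980
Group by X:
  weight(X=0) = 1/49
  weight(X=1) = 3/98
Total weight = 1/49 + 3/98 = 5/98
P(X=0 | obs) = 1/49 / 5/98 = 2/5
P(X=1 | obs) = 3/98 / 5/98 = 3/5
argmax = 1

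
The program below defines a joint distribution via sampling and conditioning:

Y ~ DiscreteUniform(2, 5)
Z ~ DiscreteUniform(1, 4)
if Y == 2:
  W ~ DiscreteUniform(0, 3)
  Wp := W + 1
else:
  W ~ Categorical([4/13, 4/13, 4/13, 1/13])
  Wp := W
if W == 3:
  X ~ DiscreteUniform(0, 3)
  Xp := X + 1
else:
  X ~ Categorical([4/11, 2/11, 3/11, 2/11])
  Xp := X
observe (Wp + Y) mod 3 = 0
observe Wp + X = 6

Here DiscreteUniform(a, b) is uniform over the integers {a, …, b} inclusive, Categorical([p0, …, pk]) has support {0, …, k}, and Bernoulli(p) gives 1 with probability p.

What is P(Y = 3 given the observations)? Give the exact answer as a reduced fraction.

P(Y = 3 | obs) = 4/17

Enumerate traces; 8 have nonzero weight after conditioning:
  (Y=2, Z=1, W=3, X=2) weight 1/256
  (Y=2, Z=2, W=3, X=2) weight 1/256
  (Y=2, Z=3, W=3, X=2) weight 1/256
  (Y=2, Z=4, W=3, X=2) weight 1/256
  (Y=3, Z=1, W=3, X=3) weight 1/832
  (Y=3, Z=2, W=3, X=3) weight 1/832
  (Y=3, Z=3, W=3, X=3) weight 1/832
  (Y=3, Z=4, W=3, X=3) weight 1/832
Group by Y:
  weight(Y=2) = 1/64
  weight(Y=3) = 1/208
Total weight = 1/64 + 1/208 = 17/832
P(Y=2 | obs) = 1/64 / 17/832 = 13/17
P(Y=3 | obs) = 1/208 / 17/832 = 4/17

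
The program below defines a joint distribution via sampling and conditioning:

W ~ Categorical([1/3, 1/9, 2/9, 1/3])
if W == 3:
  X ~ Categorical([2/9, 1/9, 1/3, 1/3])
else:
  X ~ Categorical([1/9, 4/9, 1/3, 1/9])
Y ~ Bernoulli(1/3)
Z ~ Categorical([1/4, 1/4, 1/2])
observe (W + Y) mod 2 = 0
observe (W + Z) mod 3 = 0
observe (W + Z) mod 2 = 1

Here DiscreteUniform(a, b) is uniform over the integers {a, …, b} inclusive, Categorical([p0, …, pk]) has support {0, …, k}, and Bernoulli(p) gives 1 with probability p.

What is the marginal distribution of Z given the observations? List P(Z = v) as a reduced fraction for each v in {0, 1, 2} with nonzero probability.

P(Z=0) = 1/3, P(Z=1) = 4/9, P(Z=2) = 2/9

Enumerate traces; 12 have nonzero weight after conditioning:
  (W=1, X=0, Y=1, Z=2) weight 1/486
  (W=1, X=1, Y=1, Z=2) weight 2/243
  (W=1, X=2, Y=1, Z=2) weight 1/162
  (W=1, X=3, Y=1, Z=2) weight 1/486
  (W=2, X=0, Y=0, Z=1) weight 1/243
  (W=2, X=1, Y=0, Z=1) weight 4/243
  (W=2, X=2, Y=0, Z=1) weight 1/81
  (W=2, X=3, Y=0, Z=1) weight 1/243
  (W=3, X=0, Y=1, Z=0) weight 1/162
  … 3 more
Group by Z:
  weight(Z=0) = 1/36
  weight(Z=1) = 1/27
  weight(Z=2) = 1/54
Total weight = 1/36 + 1/27 + 1/54 = 1/12
P(Z=0 | obs) = 1/36 / 1/12 = 1/3
P(Z=1 | obs) = 1/27 / 1/12 = 4/9
P(Z=2 | obs) = 1/54 / 1/12 = 2/9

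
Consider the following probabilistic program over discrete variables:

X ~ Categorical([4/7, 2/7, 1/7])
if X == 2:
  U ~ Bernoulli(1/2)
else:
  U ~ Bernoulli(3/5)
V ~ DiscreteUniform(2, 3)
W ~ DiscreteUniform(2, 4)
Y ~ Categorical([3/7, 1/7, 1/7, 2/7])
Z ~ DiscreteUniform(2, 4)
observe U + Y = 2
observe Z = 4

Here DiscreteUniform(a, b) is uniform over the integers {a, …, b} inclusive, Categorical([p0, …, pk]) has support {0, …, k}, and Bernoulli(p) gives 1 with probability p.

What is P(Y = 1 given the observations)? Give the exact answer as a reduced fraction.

P(Y = 1 | obs) = 41/70

Enumerate traces; 36 have nonzero weight after conditioning:
  (X=0, U=0, V=2, W=2, Y=2, Z=4) weight 4/2205
  (X=0, U=0, V=2, W=3, Y=2, Z=4) weight 4/2205
  (X=0, U=0, V=2, W=4, Y=2, Z=4) weight 4/2205
  (X=0, U=0, V=3, W=2, Y=2, Z=4) weight 4/2205
  (X=0, U=0, V=3, W=3, Y=2, Z=4) weight 4/2205
  (X=0, U=0, V=3, W=4, Y=2, Z=4) weight 4/2205
  (X=0, U=1, V=2, W=2, Y=1, Z=4) weight 2/735
  (X=0, U=1, V=2, W=3, Y=1, Z=4) weight 2/735
  … 28 more
Group by Y:
  weight(Y=1) = 41/1470
  weight(Y=2) = 29/1470
Total weight = 41/1470 + 29/1470 = 1/21
P(Y=1 | obs) = 41/1470 / 1/21 = 41/70
P(Y=2 | obs) = 29/1470 / 1/21 = 29/70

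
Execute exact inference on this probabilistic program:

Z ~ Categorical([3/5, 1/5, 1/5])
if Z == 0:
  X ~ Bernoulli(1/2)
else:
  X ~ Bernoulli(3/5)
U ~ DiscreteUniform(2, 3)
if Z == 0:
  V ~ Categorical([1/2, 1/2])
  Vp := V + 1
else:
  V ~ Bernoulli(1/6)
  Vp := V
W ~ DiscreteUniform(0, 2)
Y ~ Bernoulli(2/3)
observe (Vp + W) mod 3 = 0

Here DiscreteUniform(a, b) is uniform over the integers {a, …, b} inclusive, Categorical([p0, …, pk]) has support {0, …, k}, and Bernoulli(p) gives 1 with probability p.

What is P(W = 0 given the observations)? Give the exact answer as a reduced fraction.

P(W = 0 | obs) = 1/3

Enumerate traces; 48 have nonzero weight after conditioning:
  (Z=0, X=0, U=2, V=0, W=2, Y=0) weight 1/120
  (Z=0, X=0, U=2, V=0, W=2, Y=1) weight 1/60
  (Z=0, X=0, U=2, V=1, W=1, Y=0) weight 1/120
  (Z=0, X=0, U=2, V=1, W=1, Y=1) weight 1/60
  (Z=0, X=0, U=3, V=0, W=2, Y=0) weight 1/120
  (Z=0, X=0, U=3, V=0, W=2, Y=1) weight 1/60
  (Z=0, X=0, U=3, V=1, W=1, Y=0) weight 1/120
  (Z=0, X=0, U=3, V=1, W=1, Y=1) weight 1/60
  (Z=1, X=0, U=2, V=0, W=0, Y=0) weight 1/270
  … 39 more
Group by W:
  weight(W=0) = 1/9
  weight(W=1) = 1/10
  weight(W=2) = 11/90
Total weight = 1/9 + 1/10 + 11/90 = 1/3
P(W=0 | obs) = 1/9 / 1/3 = 1/3
P(W=1 | obs) = 1/10 / 1/3 = 3/10
P(W=2 | obs) = 11/90 / 1/3 = 11/30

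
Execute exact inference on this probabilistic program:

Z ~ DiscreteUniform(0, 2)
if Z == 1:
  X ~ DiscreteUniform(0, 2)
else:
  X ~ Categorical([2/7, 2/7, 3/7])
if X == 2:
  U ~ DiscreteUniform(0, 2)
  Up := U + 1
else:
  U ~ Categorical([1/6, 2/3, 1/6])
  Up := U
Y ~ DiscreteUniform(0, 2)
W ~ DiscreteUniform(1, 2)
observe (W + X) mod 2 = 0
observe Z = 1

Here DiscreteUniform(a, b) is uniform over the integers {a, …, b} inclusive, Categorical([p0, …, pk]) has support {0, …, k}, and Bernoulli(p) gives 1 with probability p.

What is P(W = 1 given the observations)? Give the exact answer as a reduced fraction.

P(W = 1 | obs) = 1/3

Enumerate traces; 27 have nonzero weight after conditioning:
  (Z=1, X=0, U=0, Y=0, W=2) weight 1/324
  (Z=1, X=0, U=0, Y=1, W=2) weight 1/324
  (Z=1, X=0, U=0, Y=2, W=2) weight 1/324
  (Z=1, X=0, U=1, Y=0, W=2) weight 1/81
  (Z=1, X=0, U=1, Y=1, W=2) weight 1/81
  (Z=1, X=0, U=1, Y=2, W=2) weight 1/81
  (Z=1, X=0, U=2, Y=0, W=2) weight 1/324
  (Z=1, X=0, U=2, Y=1, W=2) weight 1/324
  (Z=1, X=1, U=0, Y=0, W=1) weight 1/324
  … 18 more
Group by W:
  weight(W=1) = 1/18
  weight(W=2) = 1/9
Total weight = 1/18 + 1/9 = 1/6
P(W=1 | obs) = 1/18 / 1/6 = 1/3
P(W=2 | obs) = 1/9 / 1/6 = 2/3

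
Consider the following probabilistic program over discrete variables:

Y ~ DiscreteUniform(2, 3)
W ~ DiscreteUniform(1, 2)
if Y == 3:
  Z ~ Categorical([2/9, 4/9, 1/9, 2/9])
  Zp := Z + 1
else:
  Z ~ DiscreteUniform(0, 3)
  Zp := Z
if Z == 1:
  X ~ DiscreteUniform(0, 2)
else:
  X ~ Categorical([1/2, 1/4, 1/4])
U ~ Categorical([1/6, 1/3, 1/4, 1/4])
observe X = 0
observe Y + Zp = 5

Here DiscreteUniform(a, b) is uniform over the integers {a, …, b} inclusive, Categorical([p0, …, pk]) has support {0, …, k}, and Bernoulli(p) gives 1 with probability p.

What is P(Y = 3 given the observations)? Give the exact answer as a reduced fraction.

Enumerate traces; 16 have nonzero weight after conditioning:
  (Y=2, W=1, Z=3, X=0, U=0) weight 1/192
  (Y=2, W=1, Z=3, X=0, U=1) weight 1/96
  (Y=2, W=1, Z=3, X=0, U=2) weight 1/128
  (Y=2, W=1, Z=3, X=0, U=3) weight 1/128
  (Y=2, W=2, Z=3, X=0, U=0) weight 1/192
  (Y=2, W=2, Z=3, X=0, U=1) weight 1/96
  (Y=2, W=2, Z=3, X=0, U=2) weight 1/128
  (Y=2, W=2, Z=3, X=0, U=3) weight 1/128
  (Y=3, W=1, Z=1, X=0, U=0) weight 1/162
  … 7 more
Group by Y:
  weight(Y=2) = 1/16
  weight(Y=3) = 2/27
Total weight = 1/16 + 2/27 = 59/432
P(Y=2 | obs) = 1/16 / 59/432 = 27/59
P(Y=3 | obs) = 2/27 / 59/432 = 32/59

P(Y = 3 | obs) = 32/59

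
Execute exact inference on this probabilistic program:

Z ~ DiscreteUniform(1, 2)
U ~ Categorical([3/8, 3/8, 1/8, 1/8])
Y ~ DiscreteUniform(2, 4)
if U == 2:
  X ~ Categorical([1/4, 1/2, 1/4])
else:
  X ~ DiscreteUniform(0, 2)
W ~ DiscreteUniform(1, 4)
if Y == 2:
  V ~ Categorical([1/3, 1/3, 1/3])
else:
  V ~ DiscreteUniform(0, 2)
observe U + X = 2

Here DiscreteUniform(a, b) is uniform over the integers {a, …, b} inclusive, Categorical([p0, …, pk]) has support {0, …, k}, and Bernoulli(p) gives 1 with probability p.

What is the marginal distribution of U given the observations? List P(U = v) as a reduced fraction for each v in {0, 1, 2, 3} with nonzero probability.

Enumerate traces; 216 have nonzero weight after conditioning:
  (Z=1, U=0, Y=2, X=2, W=1, V=0) weight 1/576
  (Z=1, U=0, Y=2, X=2, W=1, V=1) weight 1/576
  (Z=1, U=0, Y=2, X=2, W=1, V=2) weight 1/576
  (Z=1, U=0, Y=2, X=2, W=2, V=0) weight 1/576
  (Z=1, U=0, Y=2, X=2, W=2, V=1) weight 1/576
  (Z=1, U=0, Y=2, X=2, W=2, V=2) weight 1/576
  (Z=1, U=0, Y=2, X=2, W=3, V=0) weight 1/576
  (Z=1, U=0, Y=2, X=2, W=3, V=1) weight 1/576
  (Z=1, U=1, Y=2, X=1, W=1, V=0) weight 1/576
  (Z=1, U=2, Y=2, X=0, W=1, V=0) weight 1/2304
  … 206 more
Group by U:
  weight(U=0) = 1/8
  weight(U=1) = 1/8
  weight(U=2) = 1/32
Total weight = 1/8 + 1/8 + 1/32 = 9/32
P(U=0 | obs) = 1/8 / 9/32 = 4/9
P(U=1 | obs) = 1/8 / 9/32 = 4/9
P(U=2 | obs) = 1/32 / 9/32 = 1/9

P(U=0) = 4/9, P(U=1) = 4/9, P(U=2) = 1/9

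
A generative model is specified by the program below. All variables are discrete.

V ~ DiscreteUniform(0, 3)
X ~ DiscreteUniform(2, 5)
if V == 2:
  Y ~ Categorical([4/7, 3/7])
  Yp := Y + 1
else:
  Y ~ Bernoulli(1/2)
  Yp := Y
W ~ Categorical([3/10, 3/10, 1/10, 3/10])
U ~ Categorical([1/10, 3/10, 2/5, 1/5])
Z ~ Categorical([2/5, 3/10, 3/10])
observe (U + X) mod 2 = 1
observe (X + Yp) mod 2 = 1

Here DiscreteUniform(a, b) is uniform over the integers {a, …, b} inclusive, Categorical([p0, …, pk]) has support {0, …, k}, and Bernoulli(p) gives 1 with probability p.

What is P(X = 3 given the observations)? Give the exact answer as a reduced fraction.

Enumerate traces; 384 have nonzero weight after conditioning:
  (V=0, X=2, Y=1, W=0, U=1, Z=0) weight 9/8000
  (V=0, X=2, Y=1, W=0, U=1, Z=1) weight 27/32000
  (V=0, X=2, Y=1, W=0, U=1, Z=2) weight 27/32000
  (V=0, X=2, Y=1, W=0, U=3, Z=0) weight 3/4000
  (V=0, X=2, Y=1, W=0, U=3, Z=1) weight 9/16000
  (V=0, X=2, Y=1, W=0, U=3, Z=2) weight 9/16000
  (V=0, X=2, Y=1, W=1, U=1, Z=0) weight 9/8000
  (V=0, X=2, Y=1, W=1, U=1, Z=1) weight 27/32000
  (V=0, X=3, Y=0, W=0, U=0, Z=0) weight 3/8000
  (V=0, X=4, Y=1, W=0, U=1, Z=0) weight 9/8000
  … 374 more
Group by X:
  weight(X=2) = 29/448
  weight(X=3) = 27/448
  weight(X=4) = 29/448
  weight(X=5) = 27/448
Total weight = 29/448 + 27/448 + 29/448 + 27/448 = 1/4
P(X=2 | obs) = 29/448 / 1/4 = 29/112
P(X=3 | obs) = 27/448 / 1/4 = 27/112
P(X=4 | obs) = 29/448 / 1/4 = 29/112
P(X=5 | obs) = 27/448 / 1/4 = 27/112

P(X = 3 | obs) = 27/112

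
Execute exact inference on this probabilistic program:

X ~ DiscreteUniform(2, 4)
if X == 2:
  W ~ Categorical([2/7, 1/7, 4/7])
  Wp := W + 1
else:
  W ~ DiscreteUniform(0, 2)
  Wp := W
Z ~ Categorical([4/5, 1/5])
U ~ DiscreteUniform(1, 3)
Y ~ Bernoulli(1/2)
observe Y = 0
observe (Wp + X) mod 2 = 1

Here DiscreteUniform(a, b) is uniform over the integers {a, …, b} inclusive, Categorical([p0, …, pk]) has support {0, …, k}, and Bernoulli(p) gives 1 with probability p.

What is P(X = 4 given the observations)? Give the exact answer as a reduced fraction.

P(X = 4 | obs) = 7/39

Enumerate traces; 30 have nonzero weight after conditioning:
  (X=2, W=0, Z=0, U=1, Y=0) weight 4/315
  (X=2, W=0, Z=0, U=2, Y=0) weight 4/315
  (X=2, W=0, Z=0, U=3, Y=0) weight 4/315
  (X=2, W=0, Z=1, U=1, Y=0) weight 1/315
  (X=2, W=0, Z=1, U=2, Y=0) weight 1/315
  (X=2, W=0, Z=1, U=3, Y=0) weight 1/315
  (X=2, W=2, Z=0, U=1, Y=0) weight 8/315
  (X=2, W=2, Z=0, U=2, Y=0) weight 8/315
  (X=3, W=0, Z=0, U=1, Y=0) weight 2/135
  (X=4, W=1, Z=0, U=1, Y=0) weight 2/135
  … 20 more
Group by X:
  weight(X=2) = 1/7
  weight(X=3) = 1/9
  weight(X=4) = 1/18
Total weight = 1/7 + 1/9 + 1/18 = 13/42
P(X=2 | obs) = 1/7 / 13/42 = 6/13
P(X=3 | obs) = 1/9 / 13/42 = 14/39
P(X=4 | obs) = 1/18 / 13/42 = 7/39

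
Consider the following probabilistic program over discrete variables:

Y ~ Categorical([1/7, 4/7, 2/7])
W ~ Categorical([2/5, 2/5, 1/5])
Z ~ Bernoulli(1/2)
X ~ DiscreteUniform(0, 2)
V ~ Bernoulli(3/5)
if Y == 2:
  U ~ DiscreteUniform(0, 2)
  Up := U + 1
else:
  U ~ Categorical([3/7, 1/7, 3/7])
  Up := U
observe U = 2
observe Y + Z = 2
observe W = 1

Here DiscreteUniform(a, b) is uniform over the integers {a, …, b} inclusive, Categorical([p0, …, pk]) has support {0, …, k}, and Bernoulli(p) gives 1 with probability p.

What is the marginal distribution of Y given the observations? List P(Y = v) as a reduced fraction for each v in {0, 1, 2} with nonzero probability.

P(Y=1) = 18/25, P(Y=2) = 7/25

Enumerate traces; 12 have nonzero weight after conditioning:
  (Y=1, W=1, Z=1, X=0, V=0, U=2) weight 8/1225
  (Y=1, W=1, Z=1, X=0, V=1, U=2) weight 12/1225
  (Y=1, W=1, Z=1, X=1, V=0, U=2) weight 8/1225
  (Y=1, W=1, Z=1, X=1, V=1, U=2) weight 12/1225
  (Y=1, W=1, Z=1, X=2, V=0, U=2) weight 8/1225
  (Y=1, W=1, Z=1, X=2, V=1, U=2) weight 12/1225
  (Y=2, W=1, Z=0, X=0, V=0, U=2) weight 4/1575
  (Y=2, W=1, Z=0, X=0, V=1, U=2) weight 2/525
  … 4 more
Group by Y:
  weight(Y=1) = 12/245
  weight(Y=2) = 2/105
Total weight = 12/245 + 2/105 = 10/147
P(Y=1 | obs) = 12/245 / 10/147 = 18/25
P(Y=2 | obs) = 2/105 / 10/147 = 7/25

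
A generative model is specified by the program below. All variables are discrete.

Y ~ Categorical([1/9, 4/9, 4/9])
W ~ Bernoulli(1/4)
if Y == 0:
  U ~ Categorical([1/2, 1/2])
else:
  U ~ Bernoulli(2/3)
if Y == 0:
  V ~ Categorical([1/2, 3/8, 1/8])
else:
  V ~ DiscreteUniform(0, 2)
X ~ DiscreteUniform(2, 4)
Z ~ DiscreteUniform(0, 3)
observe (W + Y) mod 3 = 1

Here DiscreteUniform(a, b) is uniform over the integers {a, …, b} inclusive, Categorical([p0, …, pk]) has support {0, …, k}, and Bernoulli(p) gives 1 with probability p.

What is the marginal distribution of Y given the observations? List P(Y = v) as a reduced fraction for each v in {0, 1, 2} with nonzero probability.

Enumerate traces; 144 have nonzero weight after conditioning:
  (Y=0, W=1, U=0, V=0, X=2, Z=0) weight 1/1728
  (Y=0, W=1, U=0, V=0, X=2, Z=1) weight 1/1728
  (Y=0, W=1, U=0, V=0, X=2, Z=2) weight 1/1728
  (Y=0, W=1, U=0, V=0, X=2, Z=3) weight 1/1728
  (Y=0, W=1, U=0, V=0, X=3, Z=0) weight 1/1728
  (Y=0, W=1, U=0, V=0, X=3, Z=1) weight 1/1728
  (Y=0, W=1, U=0, V=0, X=3, Z=2) weight 1/1728
  (Y=0, W=1, U=0, V=0, X=3, Z=3) weight 1/1728
  (Y=1, W=0, U=0, V=0, X=2, Z=0) weight 1/324
  … 135 more
Group by Y:
  weight(Y=0) = 1/36
  weight(Y=1) = 1/3
Total weight = 1/36 + 1/3 = 13/36
P(Y=0 | obs) = 1/36 / 13/36 = 1/13
P(Y=1 | obs) = 1/3 / 13/36 = 12/13

P(Y=0) = 1/13, P(Y=1) = 12/13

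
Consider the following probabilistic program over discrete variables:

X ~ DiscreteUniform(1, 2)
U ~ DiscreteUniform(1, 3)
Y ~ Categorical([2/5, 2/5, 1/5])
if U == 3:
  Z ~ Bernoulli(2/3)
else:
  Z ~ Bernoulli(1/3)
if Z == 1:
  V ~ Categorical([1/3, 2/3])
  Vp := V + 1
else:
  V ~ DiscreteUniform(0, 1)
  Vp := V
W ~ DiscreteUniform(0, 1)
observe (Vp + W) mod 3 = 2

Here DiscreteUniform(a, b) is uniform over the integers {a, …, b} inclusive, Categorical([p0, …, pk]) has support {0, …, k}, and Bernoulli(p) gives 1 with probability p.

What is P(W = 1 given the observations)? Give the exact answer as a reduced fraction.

P(W = 1 | obs) = 23/39

Enumerate traces; 54 have nonzero weight after conditioning:
  (X=1, U=1, Y=0, Z=0, V=1, W=1) weight 1/90
  (X=1, U=1, Y=0, Z=1, V=0, W=1) weight 1/270
  (X=1, U=1, Y=0, Z=1, V=1, W=0) weight 1/135
  (X=1, U=1, Y=1, Z=0, V=1, W=1) weight 1/90
  (X=1, U=1, Y=1, Z=1, V=0, W=1) weight 1/270
  (X=1, U=1, Y=1, Z=1, V=1, W=0) weight 1/135
  (X=1, U=1, Y=2, Z=0, V=1, W=1) weight 1/180
  (X=1, U=1, Y=2, Z=1, V=0, W=1) weight 1/540
  … 46 more
Group by W:
  weight(W=0) = 4/27
  weight(W=1) = 23/108
Total weight = 4/27 + 23/108 = 13/36
P(W=0 | obs) = 4/27 / 13/36 = 16/39
P(W=1 | obs) = 23/108 / 13/36 = 23/39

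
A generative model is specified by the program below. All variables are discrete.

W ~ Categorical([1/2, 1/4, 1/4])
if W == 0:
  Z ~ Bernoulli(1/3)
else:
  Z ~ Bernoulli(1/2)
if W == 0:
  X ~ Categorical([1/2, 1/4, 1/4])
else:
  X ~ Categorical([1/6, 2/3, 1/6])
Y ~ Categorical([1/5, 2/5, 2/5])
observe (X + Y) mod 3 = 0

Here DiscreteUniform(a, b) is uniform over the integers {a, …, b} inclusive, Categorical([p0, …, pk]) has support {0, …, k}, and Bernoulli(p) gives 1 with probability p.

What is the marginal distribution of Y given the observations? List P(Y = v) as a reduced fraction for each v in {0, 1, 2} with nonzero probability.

Enumerate traces; 18 have nonzero weight after conditioning:
  (W=0, Z=0, X=0, Y=0) weight 1/30
  (W=0, Z=0, X=1, Y=2) weight 1/30
  (W=0, Z=0, X=2, Y=1) weight 1/30
  (W=0, Z=1, X=0, Y=0) weight 1/60
  (W=0, Z=1, X=1, Y=2) weight 1/60
  (W=0, Z=1, X=2, Y=1) weight 1/60
  (W=1, Z=0, X=0, Y=0) weight 1/240
  (W=1, Z=0, X=1, Y=2) weight 1/30
  … 10 more
Group by Y:
  weight(Y=0) = 1/15
  weight(Y=1) = 1/12
  weight(Y=2) = 11/60
Total weight = 1/15 + 1/12 + 11/60 = 1/3
P(Y=0 | obs) = 1/15 / 1/3 = 1/5
P(Y=1 | obs) = 1/12 / 1/3 = 1/4
P(Y=2 | obs) = 11/60 / 1/3 = 11/20

P(Y=0) = 1/5, P(Y=1) = 1/4, P(Y=2) = 11/20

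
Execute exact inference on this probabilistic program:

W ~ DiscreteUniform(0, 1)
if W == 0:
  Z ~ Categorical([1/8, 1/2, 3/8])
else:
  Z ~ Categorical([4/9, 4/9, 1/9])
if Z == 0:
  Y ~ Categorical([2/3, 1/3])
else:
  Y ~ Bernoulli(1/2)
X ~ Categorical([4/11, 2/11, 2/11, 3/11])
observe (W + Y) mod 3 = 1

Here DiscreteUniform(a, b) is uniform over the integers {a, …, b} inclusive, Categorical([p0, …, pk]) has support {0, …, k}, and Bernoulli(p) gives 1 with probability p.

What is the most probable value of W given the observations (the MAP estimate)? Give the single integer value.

Enumerate traces; 24 have nonzero weight after conditioning:
  (W=0, Z=0, Y=1, X=0) weight 1/132
  (W=0, Z=0, Y=1, X=1) weight 1/264
  (W=0, Z=0, Y=1, X=2) weight 1/264
  (W=0, Z=0, Y=1, X=3) weight 1/176
  (W=0, Z=1, Y=1, X=0) weight 1/22
  (W=0, Z=1, Y=1, X=1) weight 1/44
  (W=0, Z=1, Y=1, X=2) weight 1/44
  (W=0, Z=1, Y=1, X=3) weight 3/88
  (W=1, Z=0, Y=0, X=0) weight 16/297
  … 15 more
Group by W:
  weight(W=0) = 23/96
  weight(W=1) = 31/108
Total weight = 23/96 + 31/108 = 455/864
P(W=0 | obs) = 23/96 / 455/864 = 207/455
P(W=1 | obs) = 31/108 / 455/864 = 248/455
argmax = 1

argmax_v P(W = v | obs) = 1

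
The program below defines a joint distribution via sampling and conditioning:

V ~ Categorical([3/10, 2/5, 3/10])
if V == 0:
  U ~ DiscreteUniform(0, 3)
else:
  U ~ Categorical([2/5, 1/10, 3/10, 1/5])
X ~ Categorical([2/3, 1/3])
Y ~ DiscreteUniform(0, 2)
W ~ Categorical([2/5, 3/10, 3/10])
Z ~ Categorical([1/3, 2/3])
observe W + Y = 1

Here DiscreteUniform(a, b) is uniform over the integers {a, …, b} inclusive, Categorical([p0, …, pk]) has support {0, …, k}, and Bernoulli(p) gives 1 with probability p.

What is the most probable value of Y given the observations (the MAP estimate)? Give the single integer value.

argmax_v P(Y = v | obs) = 1

Enumerate traces; 96 have nonzero weight after conditioning:
  (V=0, U=0, X=0, Y=0, W=1, Z=0) weight 1/600
  (V=0, U=0, X=0, Y=0, W=1, Z=1) weight 1/300
  (V=0, U=0, X=0, Y=1, W=0, Z=0) weight 1/450
  (V=0, U=0, X=0, Y=1, W=0, Z=1) weight 1/225
  (V=0, U=0, X=1, Y=0, W=1, Z=0) weight 1/1200
  (V=0, U=0, X=1, Y=0, W=1, Z=1) weight 1/600
  (V=0, U=0, X=1, Y=1, W=0, Z=0) weight 1/900
  (V=0, U=0, X=1, Y=1, W=0, Z=1) weight 1/450
  … 88 more
Group by Y:
  weight(Y=0) = 1/10
  weight(Y=1) = 2/15
Total weight = 1/10 + 2/15 = 7/30
P(Y=0 | obs) = 1/10 / 7/30 = 3/7
P(Y=1 | obs) = 2/15 / 7/30 = 4/7
argmax = 1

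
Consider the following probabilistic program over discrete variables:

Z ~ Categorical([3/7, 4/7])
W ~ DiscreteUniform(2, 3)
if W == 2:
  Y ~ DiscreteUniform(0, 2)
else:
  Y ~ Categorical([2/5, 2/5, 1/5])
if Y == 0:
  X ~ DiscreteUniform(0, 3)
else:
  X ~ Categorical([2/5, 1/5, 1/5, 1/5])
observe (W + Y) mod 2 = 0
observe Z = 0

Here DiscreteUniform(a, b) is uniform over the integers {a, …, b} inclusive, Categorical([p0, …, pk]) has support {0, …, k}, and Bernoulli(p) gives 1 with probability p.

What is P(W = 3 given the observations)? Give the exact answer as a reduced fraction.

P(W = 3 | obs) = 3/8

Enumerate traces; 12 have nonzero weight after conditioning:
  (Z=0, W=2, Y=0, X=0) weight 1/56
  (Z=0, W=2, Y=0, X=1) weight 1/56
  (Z=0, W=2, Y=0, X=2) weight 1/56
  (Z=0, W=2, Y=0, X=3) weight 1/56
  (Z=0, W=2, Y=2, X=0) weight 1/35
  (Z=0, W=2, Y=2, X=1) weight 1/70
  (Z=0, W=2, Y=2, X=2) weight 1/70
  (Z=0, W=2, Y=2, X=3) weight 1/70
  (Z=0, W=3, Y=1, X=0) weight 6/175
  … 3 more
Group by W:
  weight(W=2) = 1/7
  weight(W=3) = 3/35
Total weight = 1/7 + 3/35 = 8/35
P(W=2 | obs) = 1/7 / 8/35 = 5/8
P(W=3 | obs) = 3/35 / 8/35 = 3/8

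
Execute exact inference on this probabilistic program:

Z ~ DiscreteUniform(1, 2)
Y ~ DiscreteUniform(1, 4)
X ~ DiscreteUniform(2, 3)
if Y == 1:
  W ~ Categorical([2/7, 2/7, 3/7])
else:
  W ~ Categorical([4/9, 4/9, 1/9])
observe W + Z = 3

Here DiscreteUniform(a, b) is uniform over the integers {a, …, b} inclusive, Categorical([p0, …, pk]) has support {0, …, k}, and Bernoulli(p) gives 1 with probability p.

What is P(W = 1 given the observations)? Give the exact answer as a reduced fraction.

P(W = 1 | obs) = 17/25

Enumerate traces; 16 have nonzero weight after conditioning:
  (Z=1, Y=1, X=2, W=2) weight 3/112
  (Z=1, Y=1, X=3, W=2) weight 3/112
  (Z=1, Y=2, X=2, W=2) weight 1/144
  (Z=1, Y=2, X=3, W=2) weight 1/144
  (Z=1, Y=3, X=2, W=2) weight 1/144
  (Z=1, Y=3, X=3, W=2) weight 1/144
  (Z=1, Y=4, X=2, W=2) weight 1/144
  (Z=1, Y=4, X=3, W=2) weight 1/144
  (Z=2, Y=1, X=2, W=1) weight 1/56
  … 7 more
Group by W:
  weight(W=1) = 17/84
  weight(W=2) = 2/21
Total weight = 17/84 + 2/21 = 25/84
P(W=1 | obs) = 17/84 / 25/84 = 17/25
P(W=2 | obs) = 2/21 / 25/84 = 8/25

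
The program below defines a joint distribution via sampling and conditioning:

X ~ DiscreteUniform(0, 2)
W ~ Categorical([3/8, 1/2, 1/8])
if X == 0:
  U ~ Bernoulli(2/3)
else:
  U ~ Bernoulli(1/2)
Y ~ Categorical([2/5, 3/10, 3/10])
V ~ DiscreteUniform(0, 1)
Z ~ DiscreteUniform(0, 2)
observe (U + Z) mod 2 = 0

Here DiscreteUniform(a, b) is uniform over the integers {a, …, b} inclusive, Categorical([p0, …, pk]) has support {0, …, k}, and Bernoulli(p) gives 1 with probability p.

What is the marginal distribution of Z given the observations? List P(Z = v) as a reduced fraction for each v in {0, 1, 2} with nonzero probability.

Enumerate traces; 162 have nonzero weight after conditioning:
  (X=0, W=0, U=0, Y=0, V=0, Z=0) weight 1/360
  (X=0, W=0, U=0, Y=0, V=0, Z=2) weight 1/360
  (X=0, W=0, U=0, Y=0, V=1, Z=0) weight 1/360
  (X=0, W=0, U=0, Y=0, V=1, Z=2) weight 1/360
  (X=0, W=0, U=0, Y=1, V=0, Z=0) weight 1/480
  (X=0, W=0, U=0, Y=1, V=0, Z=2) weight 1/480
  (X=0, W=0, U=0, Y=1, V=1, Z=0) weight 1/480
  (X=0, W=0, U=0, Y=1, V=1, Z=2) weight 1/480
  (X=0, W=0, U=1, Y=0, V=0, Z=1) weight 1/180
  … 153 more
Group by Z:
  weight(Z=0) = 4/27
  weight(Z=1) = 5/27
  weight(Z=2) = 4/27
Total weight = 4/27 + 5/27 + 4/27 = 13/27
P(Z=0 | obs) = 4/27 / 13/27 = 4/13
P(Z=1 | obs) = 5/27 / 13/27 = 5/13
P(Z=2 | obs) = 4/27 / 13/27 = 4/13

P(Z=0) = 4/13, P(Z=1) = 5/13, P(Z=2) = 4/13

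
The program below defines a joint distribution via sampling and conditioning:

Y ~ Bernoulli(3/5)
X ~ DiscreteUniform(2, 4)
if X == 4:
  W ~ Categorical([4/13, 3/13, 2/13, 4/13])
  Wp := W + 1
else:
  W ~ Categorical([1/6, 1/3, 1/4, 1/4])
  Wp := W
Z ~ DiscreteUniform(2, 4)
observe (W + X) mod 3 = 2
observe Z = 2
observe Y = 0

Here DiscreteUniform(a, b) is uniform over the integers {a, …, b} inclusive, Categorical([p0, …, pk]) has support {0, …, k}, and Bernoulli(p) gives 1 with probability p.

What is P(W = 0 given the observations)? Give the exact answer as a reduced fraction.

P(W = 0 | obs) = 13/70

Enumerate traces; 4 have nonzero weight after conditioning:
  (Y=0, X=2, W=0, Z=2) weight 1/135
  (Y=0, X=2, W=3, Z=2) weight 1/90
  (Y=0, X=3, W=2, Z=2) weight 1/90
  (Y=0, X=4, W=1, Z=2) weight 2/195
Group by W:
  weight(W=0) = 1/135
  weight(W=1) = 2/195
  weight(W=2) = 1/90
  weight(W=3) = 1/90
Total weight = 1/135 + 2/195 + 1/90 + 1/90 = 14/351
P(W=0 | obs) = 1/135 / 14/351 = 13/70
P(W=1 | obs) = 2/195 / 14/351 = 9/35
P(W=2 | obs) = 1/90 / 14/351 = 39/140
P(W=3 | obs) = 1/90 / 14/351 = 39/140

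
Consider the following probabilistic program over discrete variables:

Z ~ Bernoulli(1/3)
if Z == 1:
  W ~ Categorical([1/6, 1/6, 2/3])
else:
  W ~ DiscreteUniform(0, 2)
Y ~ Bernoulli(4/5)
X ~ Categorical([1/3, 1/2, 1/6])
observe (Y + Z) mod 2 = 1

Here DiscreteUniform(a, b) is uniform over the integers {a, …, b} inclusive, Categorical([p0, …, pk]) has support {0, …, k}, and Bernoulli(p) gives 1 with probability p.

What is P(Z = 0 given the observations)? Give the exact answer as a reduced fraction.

P(Z = 0 | obs) = 8/9

Enumerate traces; 18 have nonzero weight after conditioning:
  (Z=0, W=0, Y=1, X=0) weight 8/135
  (Z=0, W=0, Y=1, X=1) weight 4/45
  (Z=0, W=0, Y=1, X=2) weight 4/135
  (Z=0, W=1, Y=1, X=0) weight 8/135
  (Z=0, W=1, Y=1, X=1) weight 4/45
  (Z=0, W=1, Y=1, X=2) weight 4/135
  (Z=0, W=2, Y=1, X=0) weight 8/135
  (Z=0, W=2, Y=1, X=1) weight 4/45
  (Z=1, W=0, Y=0, X=0) weight 1/270
  … 9 more
Group by Z:
  weight(Z=0) = 8/15
  weight(Z=1) = 1/15
Total weight = 8/15 + 1/15 = 3/5
P(Z=0 | obs) = 8/15 / 3/5 = 8/9
P(Z=1 | obs) = 1/15 / 3/5 = 1/9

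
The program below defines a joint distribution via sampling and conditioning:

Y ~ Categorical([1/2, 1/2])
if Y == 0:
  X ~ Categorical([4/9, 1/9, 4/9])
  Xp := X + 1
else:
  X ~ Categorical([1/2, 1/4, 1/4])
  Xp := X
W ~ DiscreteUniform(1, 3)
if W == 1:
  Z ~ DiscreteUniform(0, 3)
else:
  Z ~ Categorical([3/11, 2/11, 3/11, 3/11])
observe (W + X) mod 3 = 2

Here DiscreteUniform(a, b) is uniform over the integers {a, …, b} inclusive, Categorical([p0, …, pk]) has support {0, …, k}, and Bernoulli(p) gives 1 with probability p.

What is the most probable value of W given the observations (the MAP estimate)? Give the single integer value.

argmax_v P(W = v | obs) = 2

Enumerate traces; 24 have nonzero weight after conditioning:
  (Y=0, X=0, W=2, Z=0) weight 2/99
  (Y=0, X=0, W=2, Z=1) weight 4/297
  (Y=0, X=0, W=2, Z=2) weight 2/99
  (Y=0, X=0, W=2, Z=3) weight 2/99
  (Y=0, X=1, W=1, Z=0) weight 1/216
  (Y=0, X=1, W=1, Z=1) weight 1/216
  (Y=0, X=1, W=1, Z=2) weight 1/216
  (Y=0, X=1, W=1, Z=3) weight 1/216
  (Y=0, X=2, W=3, Z=0) weight 2/99
  … 15 more
Group by W:
  weight(W=1) = 13/216
  weight(W=2) = 17/108
  weight(W=3) = 25/216
Total weight = 13/216 + 17/108 + 25/216 = 1/3
P(W=1 | obs) = 13/216 / 1/3 = 13/72
P(W=2 | obs) = 17/108 / 1/3 = 17/36
P(W=3 | obs) = 25/216 / 1/3 = 25/72
argmax = 2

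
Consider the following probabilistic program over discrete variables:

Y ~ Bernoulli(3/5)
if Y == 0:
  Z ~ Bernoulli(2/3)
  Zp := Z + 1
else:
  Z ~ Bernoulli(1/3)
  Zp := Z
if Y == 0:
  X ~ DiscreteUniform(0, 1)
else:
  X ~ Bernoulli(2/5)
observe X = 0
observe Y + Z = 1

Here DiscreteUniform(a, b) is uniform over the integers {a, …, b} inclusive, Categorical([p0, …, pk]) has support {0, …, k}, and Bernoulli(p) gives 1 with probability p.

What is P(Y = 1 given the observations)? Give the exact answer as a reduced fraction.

Enumerate traces; 2 have nonzero weight after conditioning:
  (Y=0, Z=1, X=0) weight 2/15
  (Y=1, Z=0, X=0) weight 6/25
Group by Y:
  weight(Y=0) = 2/15
  weight(Y=1) = 6/25
Total weight = 2/15 + 6/25 = 28/75
P(Y=0 | obs) = 2/15 / 28/75 = 5/14
P(Y=1 | obs) = 6/25 / 28/75 = 9/14

P(Y = 1 | obs) = 9/14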